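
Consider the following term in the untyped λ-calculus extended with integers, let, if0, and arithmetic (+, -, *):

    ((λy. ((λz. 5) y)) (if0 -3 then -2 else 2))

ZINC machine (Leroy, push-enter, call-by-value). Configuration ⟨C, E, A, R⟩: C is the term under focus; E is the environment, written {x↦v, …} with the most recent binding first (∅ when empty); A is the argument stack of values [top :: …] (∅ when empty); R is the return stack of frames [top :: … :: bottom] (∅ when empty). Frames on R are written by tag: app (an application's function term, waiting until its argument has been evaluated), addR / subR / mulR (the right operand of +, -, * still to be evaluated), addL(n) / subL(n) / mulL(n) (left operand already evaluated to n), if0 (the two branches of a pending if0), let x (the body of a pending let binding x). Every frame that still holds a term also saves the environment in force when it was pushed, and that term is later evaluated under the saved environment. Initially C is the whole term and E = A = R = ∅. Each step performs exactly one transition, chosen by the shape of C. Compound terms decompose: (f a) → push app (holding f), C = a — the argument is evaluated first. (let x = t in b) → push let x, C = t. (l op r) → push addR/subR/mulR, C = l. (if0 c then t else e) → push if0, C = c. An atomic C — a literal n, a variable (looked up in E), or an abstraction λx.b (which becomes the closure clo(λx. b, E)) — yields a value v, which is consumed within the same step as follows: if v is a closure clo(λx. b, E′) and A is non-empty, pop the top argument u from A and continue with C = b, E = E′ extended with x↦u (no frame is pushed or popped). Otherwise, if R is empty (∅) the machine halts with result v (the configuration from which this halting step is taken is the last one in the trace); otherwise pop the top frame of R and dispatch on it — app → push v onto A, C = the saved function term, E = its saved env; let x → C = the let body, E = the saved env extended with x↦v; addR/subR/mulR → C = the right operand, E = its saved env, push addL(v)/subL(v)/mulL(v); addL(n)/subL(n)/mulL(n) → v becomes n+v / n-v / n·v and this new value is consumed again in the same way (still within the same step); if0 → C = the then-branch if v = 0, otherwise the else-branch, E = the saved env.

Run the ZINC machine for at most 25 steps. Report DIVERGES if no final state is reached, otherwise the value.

[0] ⟨C=((λy. ((λz. 5) y)) (if0 -3 then -2 else 2)); E=∅; A=∅; R=∅⟩
[1] ⟨C=(if0 -3 then -2 else 2); E=∅; A=∅; R=[app]⟩
[2] ⟨C=-3; E=∅; A=∅; R=[if0 :: app]⟩
[3] ⟨C=2; E=∅; A=∅; R=[app]⟩
[4] ⟨C=(λy. ((λz. 5) y)); E=∅; A=[2]; R=∅⟩
[5] ⟨C=((λz. 5) y); E={y↦2}; A=∅; R=∅⟩
[6] ⟨C=y; E={y↦2}; A=∅; R=[app]⟩
[7] ⟨C=(λz. 5); E={y↦2}; A=[2]; R=∅⟩
[8] ⟨C=5; E={z↦2, y↦2}; A=∅; R=∅⟩
→ final value 5

Answer: 5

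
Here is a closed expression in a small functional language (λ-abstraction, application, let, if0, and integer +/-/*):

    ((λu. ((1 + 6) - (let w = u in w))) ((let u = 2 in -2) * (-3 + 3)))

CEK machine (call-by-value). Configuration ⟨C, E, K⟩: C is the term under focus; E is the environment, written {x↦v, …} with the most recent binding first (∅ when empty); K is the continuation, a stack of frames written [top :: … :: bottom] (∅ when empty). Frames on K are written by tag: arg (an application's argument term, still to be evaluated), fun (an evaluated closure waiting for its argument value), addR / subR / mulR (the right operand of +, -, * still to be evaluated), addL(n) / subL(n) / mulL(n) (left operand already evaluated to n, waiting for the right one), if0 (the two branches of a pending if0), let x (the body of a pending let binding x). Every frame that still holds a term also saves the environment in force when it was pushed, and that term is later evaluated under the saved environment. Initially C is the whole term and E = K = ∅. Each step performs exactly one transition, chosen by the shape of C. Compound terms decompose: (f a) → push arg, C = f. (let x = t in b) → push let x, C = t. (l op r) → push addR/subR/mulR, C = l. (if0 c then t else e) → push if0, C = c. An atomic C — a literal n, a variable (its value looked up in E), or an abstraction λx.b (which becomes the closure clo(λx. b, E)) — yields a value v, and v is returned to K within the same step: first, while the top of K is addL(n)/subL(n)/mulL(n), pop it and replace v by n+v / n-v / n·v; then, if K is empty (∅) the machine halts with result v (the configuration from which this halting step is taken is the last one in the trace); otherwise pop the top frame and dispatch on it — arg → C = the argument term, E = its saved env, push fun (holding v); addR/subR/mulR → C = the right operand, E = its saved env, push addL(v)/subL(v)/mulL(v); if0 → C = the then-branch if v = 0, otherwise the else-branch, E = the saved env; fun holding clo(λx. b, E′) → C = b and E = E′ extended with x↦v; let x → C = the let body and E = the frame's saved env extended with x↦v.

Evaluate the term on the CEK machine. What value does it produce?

step 0: ⟨C=((λu. ((1 + 6) - (let w = u in w))) ((let u = 2 in -2) * (-3 + 3))); E=∅; K=∅⟩
step 1: ⟨C=(λu. ((1 + 6) - (let w = u in w))); E=∅; K=[arg]⟩
step 2: ⟨C=((let u = 2 in -2) * (-3 + 3)); E=∅; K=[fun]⟩
step 3: ⟨C=(let u = 2 in -2); E=∅; K=[mulR :: fun]⟩
step 4: ⟨C=2; E=∅; K=[let u :: mulR :: fun]⟩
step 5: ⟨C=-2; E={u↦2}; K=[mulR :: fun]⟩
step 6: ⟨C=(-3 + 3); E=∅; K=[mulL(-2) :: fun]⟩
step 7: ⟨C=-3; E=∅; K=[addR :: mulL(-2) :: fun]⟩
step 8: ⟨C=3; E=∅; K=[addL(-3) :: mulL(-2) :: fun]⟩
step 9: ⟨C=((1 + 6) - (let w = u in w)); E={u↦0}; K=∅⟩
step 10: ⟨C=(1 + 6); E={u↦0}; K=[subR]⟩
step 11: ⟨C=1; E={u↦0}; K=[addR :: subR]⟩
step 12: ⟨C=6; E={u↦0}; K=[addL(1) :: subR]⟩
step 13: ⟨C=(let w = u in w); E={u↦0}; K=[subL(7)]⟩
step 14: ⟨C=u; E={u↦0}; K=[let w :: subL(7)]⟩
step 15: ⟨C=w; E={w↦0, u↦0}; K=[subL(7)]⟩
→ final value 7

Answer: 7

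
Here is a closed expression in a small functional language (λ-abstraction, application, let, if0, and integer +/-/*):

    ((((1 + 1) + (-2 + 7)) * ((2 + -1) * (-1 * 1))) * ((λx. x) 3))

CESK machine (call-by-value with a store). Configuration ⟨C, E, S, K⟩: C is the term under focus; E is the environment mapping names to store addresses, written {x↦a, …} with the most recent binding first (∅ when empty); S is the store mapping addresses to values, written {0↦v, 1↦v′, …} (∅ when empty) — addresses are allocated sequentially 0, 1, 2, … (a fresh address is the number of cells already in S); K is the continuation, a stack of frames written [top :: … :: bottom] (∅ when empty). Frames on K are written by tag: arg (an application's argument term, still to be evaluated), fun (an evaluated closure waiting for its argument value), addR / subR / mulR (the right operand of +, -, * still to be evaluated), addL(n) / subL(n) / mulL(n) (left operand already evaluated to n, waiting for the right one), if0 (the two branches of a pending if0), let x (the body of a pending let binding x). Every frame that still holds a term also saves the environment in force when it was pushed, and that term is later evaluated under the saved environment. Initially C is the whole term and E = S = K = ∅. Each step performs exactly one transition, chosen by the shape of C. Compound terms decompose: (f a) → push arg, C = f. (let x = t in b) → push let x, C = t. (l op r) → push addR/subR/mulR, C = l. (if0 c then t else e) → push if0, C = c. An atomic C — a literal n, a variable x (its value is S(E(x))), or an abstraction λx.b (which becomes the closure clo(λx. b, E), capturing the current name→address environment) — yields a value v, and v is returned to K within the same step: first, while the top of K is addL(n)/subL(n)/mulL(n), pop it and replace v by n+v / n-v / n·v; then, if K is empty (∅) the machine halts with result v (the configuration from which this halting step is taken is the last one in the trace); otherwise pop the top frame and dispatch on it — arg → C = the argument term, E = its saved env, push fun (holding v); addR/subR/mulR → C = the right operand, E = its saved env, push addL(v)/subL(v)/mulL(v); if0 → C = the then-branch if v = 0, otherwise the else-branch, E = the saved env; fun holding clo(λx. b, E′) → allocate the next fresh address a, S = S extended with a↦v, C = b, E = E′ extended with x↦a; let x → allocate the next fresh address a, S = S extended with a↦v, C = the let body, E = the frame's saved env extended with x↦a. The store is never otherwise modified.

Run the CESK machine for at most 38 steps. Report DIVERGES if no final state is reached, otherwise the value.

t=0: ⟨C=((((1 + 1) + (-2 + 7)) * ((2 + -1) * (-1 * 1))) * ((λx. x) 3)); E=∅; S=∅; K=∅⟩
t=1: ⟨C=(((1 + 1) + (-2 + 7)) * ((2 + -1) * (-1 * 1))); E=∅; S=∅; K=[mulR]⟩
t=2: ⟨C=((1 + 1) + (-2 + 7)); E=∅; S=∅; K=[mulR :: mulR]⟩
t=3: ⟨C=(1 + 1); E=∅; S=∅; K=[addR :: mulR :: mulR]⟩
t=4: ⟨C=1; E=∅; S=∅; K=[addR :: addR :: mulR :: mulR]⟩
t=5: ⟨C=1; E=∅; S=∅; K=[addL(1) :: addR :: mulR :: mulR]⟩
t=6: ⟨C=(-2 + 7); E=∅; S=∅; K=[addL(2) :: mulR :: mulR]⟩
t=7: ⟨C=-2; E=∅; S=∅; K=[addR :: addL(2) :: mulR :: mulR]⟩
t=8: ⟨C=7; E=∅; S=∅; K=[addL(-2) :: addL(2) :: mulR :: mulR]⟩
t=9: ⟨C=((2 + -1) * (-1 * 1)); E=∅; S=∅; K=[mulL(7) :: mulR]⟩
t=10: ⟨C=(2 + -1); E=∅; S=∅; K=[mulR :: mulL(7) :: mulR]⟩
t=11: ⟨C=2; E=∅; S=∅; K=[addR :: mulR :: mulL(7) :: mulR]⟩
t=12: ⟨C=-1; E=∅; S=∅; K=[addL(2) :: mulR :: mulL(7) :: mulR]⟩
t=13: ⟨C=(-1 * 1); E=∅; S=∅; K=[mulL(1) :: mulL(7) :: mulR]⟩
t=14: ⟨C=-1; E=∅; S=∅; K=[mulR :: mulL(1) :: mulL(7) :: mulR]⟩
t=15: ⟨C=1; E=∅; S=∅; K=[mulL(-1) :: mulL(1) :: mulL(7) :: mulR]⟩
t=16: ⟨C=((λx. x) 3); E=∅; S=∅; K=[mulL(-7)]⟩
t=17: ⟨C=(λx. x); E=∅; S=∅; K=[arg :: mulL(-7)]⟩
t=18: ⟨C=3; E=∅; S=∅; K=[fun :: mulL(-7)]⟩
t=19: ⟨C=x; E={x↦0}; S={0↦3}; K=[mulL(-7)]⟩
→ final value -21

Answer: -21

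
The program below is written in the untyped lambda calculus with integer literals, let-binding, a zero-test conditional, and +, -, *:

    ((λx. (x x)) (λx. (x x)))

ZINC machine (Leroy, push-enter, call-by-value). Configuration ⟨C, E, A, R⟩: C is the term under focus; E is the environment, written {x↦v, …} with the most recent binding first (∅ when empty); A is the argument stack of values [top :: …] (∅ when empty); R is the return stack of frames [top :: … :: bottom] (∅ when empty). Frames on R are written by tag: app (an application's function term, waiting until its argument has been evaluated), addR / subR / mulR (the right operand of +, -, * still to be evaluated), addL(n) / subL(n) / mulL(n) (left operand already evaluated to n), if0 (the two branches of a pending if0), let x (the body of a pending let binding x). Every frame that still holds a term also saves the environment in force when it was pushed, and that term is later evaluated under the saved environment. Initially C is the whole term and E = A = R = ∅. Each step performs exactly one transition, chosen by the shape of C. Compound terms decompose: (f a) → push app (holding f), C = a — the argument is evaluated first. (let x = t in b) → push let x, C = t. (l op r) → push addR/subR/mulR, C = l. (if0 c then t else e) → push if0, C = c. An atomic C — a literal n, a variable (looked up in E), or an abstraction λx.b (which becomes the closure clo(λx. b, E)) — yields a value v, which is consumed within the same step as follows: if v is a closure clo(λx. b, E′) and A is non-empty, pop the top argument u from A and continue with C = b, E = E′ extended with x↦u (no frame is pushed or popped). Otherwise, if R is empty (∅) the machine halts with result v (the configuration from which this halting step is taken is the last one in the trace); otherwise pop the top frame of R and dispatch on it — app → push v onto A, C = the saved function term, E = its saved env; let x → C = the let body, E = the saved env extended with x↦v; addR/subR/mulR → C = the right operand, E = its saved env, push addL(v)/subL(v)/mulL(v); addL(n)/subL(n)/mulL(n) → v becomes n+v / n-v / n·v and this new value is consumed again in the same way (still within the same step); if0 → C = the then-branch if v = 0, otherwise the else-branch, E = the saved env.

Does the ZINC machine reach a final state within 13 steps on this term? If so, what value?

0. ⟨C=((λx. (x x)) (λx. (x x))); E=∅; A=∅; R=∅⟩
1. ⟨C=(λx. (x x)); E=∅; A=∅; R=[app]⟩
2. ⟨C=(λx. (x x)); E=∅; A=[clo(λx. (x x), ∅)]; R=∅⟩
3. ⟨C=(x x); E={x↦clo(λx. (x x), ∅)}; A=∅; R=∅⟩
4. ⟨C=x; E={x↦clo(λx. (x x), ∅)}; A=∅; R=[app]⟩
5. ⟨C=x; E={x↦clo(λx. (x x), ∅)}; A=[clo(λx. (x x), ∅)]; R=∅⟩
… configuration repeats with period 3 (steps 3–5 recur indefinitely) …

Answer: DIVERGES (no final state within 13 steps)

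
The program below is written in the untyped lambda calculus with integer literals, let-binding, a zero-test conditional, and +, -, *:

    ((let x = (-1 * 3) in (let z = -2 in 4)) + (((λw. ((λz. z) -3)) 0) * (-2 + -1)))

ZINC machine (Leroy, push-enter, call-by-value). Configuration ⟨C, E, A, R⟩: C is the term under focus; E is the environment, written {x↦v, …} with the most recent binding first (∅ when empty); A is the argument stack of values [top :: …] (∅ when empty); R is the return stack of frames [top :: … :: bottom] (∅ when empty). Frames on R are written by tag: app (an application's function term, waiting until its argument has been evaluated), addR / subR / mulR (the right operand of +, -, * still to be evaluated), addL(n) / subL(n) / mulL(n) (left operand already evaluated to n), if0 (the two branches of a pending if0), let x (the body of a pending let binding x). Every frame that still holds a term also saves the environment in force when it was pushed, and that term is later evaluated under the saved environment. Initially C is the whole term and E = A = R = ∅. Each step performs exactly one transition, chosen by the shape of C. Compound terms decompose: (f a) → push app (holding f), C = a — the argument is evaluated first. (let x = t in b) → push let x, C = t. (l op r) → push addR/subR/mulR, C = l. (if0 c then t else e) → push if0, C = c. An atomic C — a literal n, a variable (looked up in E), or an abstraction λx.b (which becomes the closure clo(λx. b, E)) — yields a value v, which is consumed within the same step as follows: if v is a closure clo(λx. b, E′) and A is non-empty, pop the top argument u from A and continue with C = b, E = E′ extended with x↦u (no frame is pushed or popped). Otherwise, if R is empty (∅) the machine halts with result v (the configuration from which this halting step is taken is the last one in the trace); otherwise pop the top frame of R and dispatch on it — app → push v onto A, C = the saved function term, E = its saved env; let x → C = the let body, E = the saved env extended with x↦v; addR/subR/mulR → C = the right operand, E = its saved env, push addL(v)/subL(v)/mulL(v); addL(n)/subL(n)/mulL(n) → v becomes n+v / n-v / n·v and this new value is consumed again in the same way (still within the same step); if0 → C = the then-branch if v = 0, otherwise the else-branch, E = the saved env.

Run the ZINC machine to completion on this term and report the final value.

t=0: <C=((let x = (-1 * 3) in (let z = -2 in 4)) + (((λw. ((λz. z) -3)) 0) * (-2 + -1))), E=∅, A=∅, R=∅>
t=1: <C=(let x = (-1 * 3) in (let z = -2 in 4)), E=∅, A=∅, R=[addR]>
t=2: <C=(-1 * 3), E=∅, A=∅, R=[let x :: addR]>
t=3: <C=-1, E=∅, A=∅, R=[mulR :: let x :: addR]>
t=4: <C=3, E=∅, A=∅, R=[mulL(-1) :: let x :: addR]>
t=5: <C=(let z = -2 in 4), E={x↦-3}, A=∅, R=[addR]>
t=6: <C=-2, E={x↦-3}, A=∅, R=[let z :: addR]>
t=7: <C=4, E={z↦-2, x↦-3}, A=∅, R=[addR]>
t=8: <C=(((λw. ((λz. z) -3)) 0) * (-2 + -1)), E=∅, A=∅, R=[addL(4)]>
t=9: <C=((λw. ((λz. z) -3)) 0), E=∅, A=∅, R=[mulR :: addL(4)]>
t=10: <C=0, E=∅, A=∅, R=[app :: mulR :: addL(4)]>
t=11: <C=(λw. ((λz. z) -3)), E=∅, A=[0], R=[mulR :: addL(4)]>
t=12: <C=((λz. z) -3), E={w↦0}, A=∅, R=[mulR :: addL(4)]>
t=13: <C=-3, E={w↦0}, A=∅, R=[app :: mulR :: addL(4)]>
t=14: <C=(λz. z), E={w↦0}, A=[-3], R=[mulR :: addL(4)]>
t=15: <C=z, E={z↦-3, w↦0}, A=∅, R=[mulR :: addL(4)]>
t=16: <C=(-2 + -1), E=∅, A=∅, R=[mulL(-3) :: addL(4)]>
t=17: <C=-2, E=∅, A=∅, R=[addR :: mulL(-3) :: addL(4)]>
t=18: <C=-1, E=∅, A=∅, R=[addL(-2) :: mulL(-3) :: addL(4)]>
→ final value 13

Answer: 13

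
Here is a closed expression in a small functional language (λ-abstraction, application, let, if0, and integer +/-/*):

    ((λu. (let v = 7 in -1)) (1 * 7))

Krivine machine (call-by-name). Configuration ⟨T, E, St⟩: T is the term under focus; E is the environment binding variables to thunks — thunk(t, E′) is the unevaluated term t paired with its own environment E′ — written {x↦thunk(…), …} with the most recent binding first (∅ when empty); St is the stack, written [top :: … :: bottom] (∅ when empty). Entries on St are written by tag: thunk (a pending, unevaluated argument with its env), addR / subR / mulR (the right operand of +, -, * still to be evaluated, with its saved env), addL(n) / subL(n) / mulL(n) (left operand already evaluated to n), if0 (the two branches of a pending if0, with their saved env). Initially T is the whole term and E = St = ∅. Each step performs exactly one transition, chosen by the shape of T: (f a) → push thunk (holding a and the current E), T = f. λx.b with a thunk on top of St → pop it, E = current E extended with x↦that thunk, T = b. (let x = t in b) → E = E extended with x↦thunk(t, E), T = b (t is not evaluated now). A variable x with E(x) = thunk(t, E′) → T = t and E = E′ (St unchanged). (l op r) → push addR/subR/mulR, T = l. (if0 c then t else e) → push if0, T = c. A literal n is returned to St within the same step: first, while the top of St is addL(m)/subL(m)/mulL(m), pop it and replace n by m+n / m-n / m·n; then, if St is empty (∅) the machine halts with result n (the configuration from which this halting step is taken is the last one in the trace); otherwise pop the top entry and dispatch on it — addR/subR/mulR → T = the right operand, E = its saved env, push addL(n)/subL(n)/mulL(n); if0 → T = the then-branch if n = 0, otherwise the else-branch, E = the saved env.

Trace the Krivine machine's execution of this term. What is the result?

Answer: -1

Execution trace:
step 0: <T=((λu. (let v = 7 in -1)) (1 * 7)), E=∅, St=∅>
step 1: <T=(λu. (let v = 7 in -1)), E=∅, St=[thunk]>
step 2: <T=(let v = 7 in -1), E={u↦thunk((1 * 7), ∅)}, St=∅>
step 3: <T=-1, E={v↦thunk(7, {u↦thunk((1 * 7), ∅)}), u↦thunk((1 * 7), ∅)}, St=∅>
→ final value -1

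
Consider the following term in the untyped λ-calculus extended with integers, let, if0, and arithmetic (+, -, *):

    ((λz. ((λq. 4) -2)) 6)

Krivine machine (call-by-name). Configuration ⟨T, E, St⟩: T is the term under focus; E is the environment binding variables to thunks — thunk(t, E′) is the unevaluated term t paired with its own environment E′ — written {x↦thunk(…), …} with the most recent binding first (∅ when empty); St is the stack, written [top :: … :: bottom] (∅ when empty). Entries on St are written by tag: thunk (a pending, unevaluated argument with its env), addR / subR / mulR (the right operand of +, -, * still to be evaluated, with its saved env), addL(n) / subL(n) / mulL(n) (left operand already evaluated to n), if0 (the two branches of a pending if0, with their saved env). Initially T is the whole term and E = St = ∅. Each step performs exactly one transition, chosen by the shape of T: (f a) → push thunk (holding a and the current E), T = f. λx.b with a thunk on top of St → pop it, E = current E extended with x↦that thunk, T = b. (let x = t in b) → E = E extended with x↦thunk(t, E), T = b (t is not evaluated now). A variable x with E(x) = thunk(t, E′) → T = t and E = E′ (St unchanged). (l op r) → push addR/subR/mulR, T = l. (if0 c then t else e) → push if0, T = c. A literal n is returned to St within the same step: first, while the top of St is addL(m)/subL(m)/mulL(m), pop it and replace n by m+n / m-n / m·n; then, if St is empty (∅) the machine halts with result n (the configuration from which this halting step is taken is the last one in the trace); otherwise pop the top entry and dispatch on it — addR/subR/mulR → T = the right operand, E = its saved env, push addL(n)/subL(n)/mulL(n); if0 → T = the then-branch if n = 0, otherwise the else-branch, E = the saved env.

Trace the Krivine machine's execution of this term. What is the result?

Answer: 4

Machine steps:
step 0: <T=((λz. ((λq. 4) -2)) 6), E=∅, St=∅>
step 1: <T=(λz. ((λq. 4) -2)), E=∅, St=[thunk]>
step 2: <T=((λq. 4) -2), E={z↦thunk(6, ∅)}, St=∅>
step 3: <T=(λq. 4), E={z↦thunk(6, ∅)}, St=[thunk]>
step 4: <T=4, E={q↦thunk(-2, {z↦thunk(6, ∅)}), z↦thunk(6, ∅)}, St=∅>
→ final value 4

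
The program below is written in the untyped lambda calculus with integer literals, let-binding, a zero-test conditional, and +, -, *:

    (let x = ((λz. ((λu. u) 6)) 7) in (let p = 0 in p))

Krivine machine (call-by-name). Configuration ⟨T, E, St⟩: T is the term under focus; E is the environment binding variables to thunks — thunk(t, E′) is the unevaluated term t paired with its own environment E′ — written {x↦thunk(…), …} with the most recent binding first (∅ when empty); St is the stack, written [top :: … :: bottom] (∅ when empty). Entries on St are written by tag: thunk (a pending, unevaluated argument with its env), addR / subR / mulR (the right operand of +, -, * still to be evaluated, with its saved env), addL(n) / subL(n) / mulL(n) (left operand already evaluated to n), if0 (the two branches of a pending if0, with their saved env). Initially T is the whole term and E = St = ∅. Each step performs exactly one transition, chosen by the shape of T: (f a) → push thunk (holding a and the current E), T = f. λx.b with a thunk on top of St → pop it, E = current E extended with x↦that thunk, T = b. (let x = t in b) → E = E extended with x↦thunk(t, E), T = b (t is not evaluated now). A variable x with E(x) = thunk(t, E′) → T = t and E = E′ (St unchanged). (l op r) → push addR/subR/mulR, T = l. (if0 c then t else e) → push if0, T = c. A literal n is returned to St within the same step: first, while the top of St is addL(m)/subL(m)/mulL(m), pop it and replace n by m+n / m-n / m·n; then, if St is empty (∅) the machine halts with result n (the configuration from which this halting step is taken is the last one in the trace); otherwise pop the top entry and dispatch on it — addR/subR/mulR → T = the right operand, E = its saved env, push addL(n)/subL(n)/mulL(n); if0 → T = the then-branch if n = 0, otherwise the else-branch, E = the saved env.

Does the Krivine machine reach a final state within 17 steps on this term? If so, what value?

Answer: 0

Machine steps:
0. [T=(let x = ((λz. ((λu. u) 6)) 7) in (let p = 0 in p)) | E=∅ | St=∅]
1. [T=(let p = 0 in p) | E={x↦thunk(((λz. ((λu. u) 6)) 7), ∅)} | St=∅]
2. [T=p | E={p↦thunk(0, {x↦thunk(((λz. ((λu. u) 6)) 7), ∅)}), x↦thunk(((λz. ((λu. u) 6)) 7), ∅)} | St=∅]
3. [T=0 | E={x↦thunk(((λz. ((λu. u) 6)) 7), ∅)} | St=∅]
→ final value 0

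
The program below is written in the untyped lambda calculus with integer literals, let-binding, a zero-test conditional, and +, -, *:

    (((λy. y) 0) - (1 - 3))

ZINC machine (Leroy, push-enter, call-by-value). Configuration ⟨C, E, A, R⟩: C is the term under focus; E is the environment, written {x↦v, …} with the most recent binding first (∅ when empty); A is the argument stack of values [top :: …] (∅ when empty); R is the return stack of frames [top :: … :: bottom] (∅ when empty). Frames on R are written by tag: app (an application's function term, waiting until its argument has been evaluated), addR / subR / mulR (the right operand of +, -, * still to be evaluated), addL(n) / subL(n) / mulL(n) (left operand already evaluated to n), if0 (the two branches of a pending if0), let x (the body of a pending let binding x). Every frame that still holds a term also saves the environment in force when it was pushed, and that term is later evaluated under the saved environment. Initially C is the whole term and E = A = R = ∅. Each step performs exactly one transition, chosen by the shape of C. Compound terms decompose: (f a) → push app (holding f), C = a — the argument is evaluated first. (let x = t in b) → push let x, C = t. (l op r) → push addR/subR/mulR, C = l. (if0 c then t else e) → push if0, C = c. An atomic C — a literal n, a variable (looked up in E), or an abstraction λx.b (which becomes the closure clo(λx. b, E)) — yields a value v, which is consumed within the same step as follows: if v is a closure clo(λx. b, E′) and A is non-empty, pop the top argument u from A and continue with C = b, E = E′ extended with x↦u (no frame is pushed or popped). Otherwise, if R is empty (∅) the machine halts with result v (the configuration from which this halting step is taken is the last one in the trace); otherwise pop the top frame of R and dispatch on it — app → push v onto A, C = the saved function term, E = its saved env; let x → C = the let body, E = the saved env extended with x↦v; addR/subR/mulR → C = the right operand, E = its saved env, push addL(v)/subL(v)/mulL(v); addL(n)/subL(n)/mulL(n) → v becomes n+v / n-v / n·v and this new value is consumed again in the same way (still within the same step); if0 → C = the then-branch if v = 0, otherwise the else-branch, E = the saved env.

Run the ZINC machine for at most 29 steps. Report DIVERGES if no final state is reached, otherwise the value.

[0] <C=(((λy. y) 0) - (1 - 3)), E=∅, A=∅, R=∅>
[1] <C=((λy. y) 0), E=∅, A=∅, R=[subR]>
[2] <C=0, E=∅, A=∅, R=[app :: subR]>
[3] <C=(λy. y), E=∅, A=[0], R=[subR]>
[4] <C=y, E={y↦0}, A=∅, R=[subR]>
[5] <C=(1 - 3), E=∅, A=∅, R=[subL(0)]>
[6] <C=1, E=∅, A=∅, R=[subR :: subL(0)]>
[7] <C=3, E=∅, A=∅, R=[subL(1) :: subL(0)]>
→ final value 2

Answer: 2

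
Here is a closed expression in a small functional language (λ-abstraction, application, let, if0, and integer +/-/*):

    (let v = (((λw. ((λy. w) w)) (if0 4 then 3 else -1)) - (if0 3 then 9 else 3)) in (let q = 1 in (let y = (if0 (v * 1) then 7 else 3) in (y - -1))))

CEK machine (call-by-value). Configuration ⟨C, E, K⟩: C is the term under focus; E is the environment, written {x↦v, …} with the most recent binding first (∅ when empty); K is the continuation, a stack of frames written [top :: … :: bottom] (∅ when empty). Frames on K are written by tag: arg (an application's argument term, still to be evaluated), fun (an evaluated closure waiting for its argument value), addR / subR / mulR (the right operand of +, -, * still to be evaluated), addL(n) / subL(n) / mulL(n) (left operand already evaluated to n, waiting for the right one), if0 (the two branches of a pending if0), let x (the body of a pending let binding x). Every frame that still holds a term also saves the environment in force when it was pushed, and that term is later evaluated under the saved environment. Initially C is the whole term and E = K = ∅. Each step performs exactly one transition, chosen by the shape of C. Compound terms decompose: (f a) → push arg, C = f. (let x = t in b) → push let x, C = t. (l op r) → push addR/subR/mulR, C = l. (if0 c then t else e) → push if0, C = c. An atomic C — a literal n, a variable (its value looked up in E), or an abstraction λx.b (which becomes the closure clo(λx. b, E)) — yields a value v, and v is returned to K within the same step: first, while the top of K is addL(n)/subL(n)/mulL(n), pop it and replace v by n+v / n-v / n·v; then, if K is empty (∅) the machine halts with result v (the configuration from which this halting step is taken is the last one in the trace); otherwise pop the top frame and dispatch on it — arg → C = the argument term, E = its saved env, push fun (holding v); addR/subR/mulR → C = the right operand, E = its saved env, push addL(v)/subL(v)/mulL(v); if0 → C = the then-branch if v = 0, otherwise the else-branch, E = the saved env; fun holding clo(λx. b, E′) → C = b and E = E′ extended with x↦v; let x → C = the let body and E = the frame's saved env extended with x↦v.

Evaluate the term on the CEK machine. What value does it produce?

Answer: 4

Machine steps:
step 0: ⟨C=(let v = (((λw. ((λy. w) w)) (if0 4 then 3 else -1)) - (if0 3 then 9 else 3)) in (let q = 1 in (let y = (if0 (v * 1) then 7 else 3) in (y - -1)))); E=∅; K=∅⟩
step 1: ⟨C=(((λw. ((λy. w) w)) (if0 4 then 3 else -1)) - (if0 3 then 9 else 3)); E=∅; K=[let v]⟩
step 2: ⟨C=((λw. ((λy. w) w)) (if0 4 then 3 else -1)); E=∅; K=[subR :: let v]⟩
step 3: ⟨C=(λw. ((λy. w) w)); E=∅; K=[arg :: subR :: let v]⟩
step 4: ⟨C=(if0 4 then 3 else -1); E=∅; K=[fun :: subR :: let v]⟩
step 5: ⟨C=4; E=∅; K=[if0 :: fun :: subR :: let v]⟩
step 6: ⟨C=-1; E=∅; K=[fun :: subR :: let v]⟩
step 7: ⟨C=((λy. w) w); E={w↦-1}; K=[subR :: let v]⟩
step 8: ⟨C=(λy. w); E={w↦-1}; K=[arg :: subR :: let v]⟩
step 9: ⟨C=w; E={w↦-1}; K=[fun :: subR :: let v]⟩
step 10: ⟨C=w; E={y↦-1, w↦-1}; K=[subR :: let v]⟩
step 11: ⟨C=(if0 3 then 9 else 3); E=∅; K=[subL(-1) :: let v]⟩
step 12: ⟨C=3; E=∅; K=[if0 :: subL(-1) :: let v]⟩
step 13: ⟨C=3; E=∅; K=[subL(-1) :: let v]⟩
step 14: ⟨C=(let q = 1 in (let y = (if0 (v * 1) then 7 else 3) in (y - -1))); E={v↦-4}; K=∅⟩
step 15: ⟨C=1; E={v↦-4}; K=[let q]⟩
step 16: ⟨C=(let y = (if0 (v * 1) then 7 else 3) in (y - -1)); E={q↦1, v↦-4}; K=∅⟩
step 17: ⟨C=(if0 (v * 1) then 7 else 3); E={q↦1, v↦-4}; K=[let y]⟩
step 18: ⟨C=(v * 1); E={q↦1, v↦-4}; K=[if0 :: let y]⟩
step 19: ⟨C=v; E={q↦1, v↦-4}; K=[mulR :: if0 :: let y]⟩
step 20: ⟨C=1; E={q↦1, v↦-4}; K=[mulL(-4) :: if0 :: let y]⟩
step 21: ⟨C=3; E={q↦1, v↦-4}; K=[let y]⟩
step 22: ⟨C=(y - -1); E={y↦3, q↦1, v↦-4}; K=∅⟩
step 23: ⟨C=y; E={y↦3, q↦1, v↦-4}; K=[subR]⟩
step 24: ⟨C=-1; E={y↦3, q↦1, v↦-4}; K=[subL(3)]⟩
→ final value 4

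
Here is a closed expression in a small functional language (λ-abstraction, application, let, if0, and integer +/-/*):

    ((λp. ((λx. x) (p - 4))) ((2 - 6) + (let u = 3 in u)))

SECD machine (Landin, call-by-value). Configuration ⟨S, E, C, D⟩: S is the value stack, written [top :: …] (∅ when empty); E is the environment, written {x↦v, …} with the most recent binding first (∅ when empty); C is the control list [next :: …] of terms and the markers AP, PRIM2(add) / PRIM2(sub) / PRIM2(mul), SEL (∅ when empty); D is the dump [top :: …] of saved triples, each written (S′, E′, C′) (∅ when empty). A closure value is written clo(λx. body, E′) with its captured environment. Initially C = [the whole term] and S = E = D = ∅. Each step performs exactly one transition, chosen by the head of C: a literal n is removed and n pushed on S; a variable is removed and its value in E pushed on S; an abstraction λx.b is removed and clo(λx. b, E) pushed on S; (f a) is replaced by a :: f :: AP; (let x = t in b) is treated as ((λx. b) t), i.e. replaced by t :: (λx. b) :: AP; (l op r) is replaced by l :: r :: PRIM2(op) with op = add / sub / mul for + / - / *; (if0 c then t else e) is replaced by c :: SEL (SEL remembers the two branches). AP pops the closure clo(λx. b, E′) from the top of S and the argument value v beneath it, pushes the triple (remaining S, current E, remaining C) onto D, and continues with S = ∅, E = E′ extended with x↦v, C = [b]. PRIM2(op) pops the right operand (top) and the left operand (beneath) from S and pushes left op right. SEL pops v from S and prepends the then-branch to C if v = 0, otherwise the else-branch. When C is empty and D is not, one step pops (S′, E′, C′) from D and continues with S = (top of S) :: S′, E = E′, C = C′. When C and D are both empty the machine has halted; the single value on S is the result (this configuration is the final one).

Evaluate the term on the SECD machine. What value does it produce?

t=0: ⟨S=∅; E=∅; C=[((λp. ((λx. x) (p - 4))) ((2 - 6) + (let u = 3 in u)))]; D=∅⟩
t=1: ⟨S=∅; E=∅; C=[((2 - 6) + (let u = 3 in u)) :: (λp. ((λx. x) (p - 4))) :: AP]; D=∅⟩
t=2: ⟨S=∅; E=∅; C=[(2 - 6) :: (let u = 3 in u) :: PRIM2(add) :: (λp. ((λx. x) (p - 4))) :: AP]; D=∅⟩
t=3: ⟨S=∅; E=∅; C=[2 :: 6 :: PRIM2(sub) :: (let u = 3 in u) :: PRIM2(add) :: (λp. ((λx. x) (p - 4))) :: AP]; D=∅⟩
t=4: ⟨S=[2]; E=∅; C=[6 :: PRIM2(sub) :: (let u = 3 in u) :: PRIM2(add) :: (λp. ((λx. x) (p - 4))) :: AP]; D=∅⟩
t=5: ⟨S=[6 :: 2]; E=∅; C=[PRIM2(sub) :: (let u = 3 in u) :: PRIM2(add) :: (λp. ((λx. x) (p - 4))) :: AP]; D=∅⟩
t=6: ⟨S=[-4]; E=∅; C=[(let u = 3 in u) :: PRIM2(add) :: (λp. ((λx. x) (p - 4))) :: AP]; D=∅⟩
t=7: ⟨S=[-4]; E=∅; C=[3 :: (λu. u) :: AP :: PRIM2(add) :: (λp. ((λx. x) (p - 4))) :: AP]; D=∅⟩
t=8: ⟨S=[3 :: -4]; E=∅; C=[(λu. u) :: AP :: PRIM2(add) :: (λp. ((λx. x) (p - 4))) :: AP]; D=∅⟩
t=9: ⟨S=[clo(λu. u, ∅) :: 3 :: -4]; E=∅; C=[AP :: PRIM2(add) :: (λp. ((λx. x) (p - 4))) :: AP]; D=∅⟩
t=10: ⟨S=∅; E={u↦3}; C=[u]; D=[([-4], ∅, [PRIM2(add) :: (λp. ((λx. x) (p - 4))) :: AP])]⟩
t=11: ⟨S=[3]; E={u↦3}; C=∅; D=[([-4], ∅, [PRIM2(add) :: (λp. ((λx. x) (p - 4))) :: AP])]⟩
t=12: ⟨S=[3 :: -4]; E=∅; C=[PRIM2(add) :: (λp. ((λx. x) (p - 4))) :: AP]; D=∅⟩
t=13: ⟨S=[-1]; E=∅; C=[(λp. ((λx. x) (p - 4))) :: AP]; D=∅⟩
t=14: ⟨S=[clo(λp. ((λx. x) (p - 4)), ∅) :: -1]; E=∅; C=[AP]; D=∅⟩
t=15: ⟨S=∅; E={p↦-1}; C=[((λx. x) (p - 4))]; D=[(∅, ∅, ∅)]⟩
t=16: ⟨S=∅; E={p↦-1}; C=[(p - 4) :: (λx. x) :: AP]; D=[(∅, ∅, ∅)]⟩
t=17: ⟨S=∅; E={p↦-1}; C=[p :: 4 :: PRIM2(sub) :: (λx. x) :: AP]; D=[(∅, ∅, ∅)]⟩
t=18: ⟨S=[-1]; E={p↦-1}; C=[4 :: PRIM2(sub) :: (λx. x) :: AP]; D=[(∅, ∅, ∅)]⟩
t=19: ⟨S=[4 :: -1]; E={p↦-1}; C=[PRIM2(sub) :: (λx. x) :: AP]; D=[(∅, ∅, ∅)]⟩
t=20: ⟨S=[-5]; E={p↦-1}; C=[(λx. x) :: AP]; D=[(∅, ∅, ∅)]⟩
t=21: ⟨S=[clo(λx. x, {p↦-1}) :: -5]; E={p↦-1}; C=[AP]; D=[(∅, ∅, ∅)]⟩
t=22: ⟨S=∅; E={x↦-5, p↦-1}; C=[x]; D=[(∅, {p↦-1}, ∅) :: (∅, ∅, ∅)]⟩
t=23: ⟨S=[-5]; E={x↦-5, p↦-1}; C=∅; D=[(∅, {p↦-1}, ∅) :: (∅, ∅, ∅)]⟩
t=24: ⟨S=[-5]; E={p↦-1}; C=∅; D=[(∅, ∅, ∅)]⟩
t=25: ⟨S=[-5]; E=∅; C=∅; D=∅⟩
→ final value -5

Answer: -5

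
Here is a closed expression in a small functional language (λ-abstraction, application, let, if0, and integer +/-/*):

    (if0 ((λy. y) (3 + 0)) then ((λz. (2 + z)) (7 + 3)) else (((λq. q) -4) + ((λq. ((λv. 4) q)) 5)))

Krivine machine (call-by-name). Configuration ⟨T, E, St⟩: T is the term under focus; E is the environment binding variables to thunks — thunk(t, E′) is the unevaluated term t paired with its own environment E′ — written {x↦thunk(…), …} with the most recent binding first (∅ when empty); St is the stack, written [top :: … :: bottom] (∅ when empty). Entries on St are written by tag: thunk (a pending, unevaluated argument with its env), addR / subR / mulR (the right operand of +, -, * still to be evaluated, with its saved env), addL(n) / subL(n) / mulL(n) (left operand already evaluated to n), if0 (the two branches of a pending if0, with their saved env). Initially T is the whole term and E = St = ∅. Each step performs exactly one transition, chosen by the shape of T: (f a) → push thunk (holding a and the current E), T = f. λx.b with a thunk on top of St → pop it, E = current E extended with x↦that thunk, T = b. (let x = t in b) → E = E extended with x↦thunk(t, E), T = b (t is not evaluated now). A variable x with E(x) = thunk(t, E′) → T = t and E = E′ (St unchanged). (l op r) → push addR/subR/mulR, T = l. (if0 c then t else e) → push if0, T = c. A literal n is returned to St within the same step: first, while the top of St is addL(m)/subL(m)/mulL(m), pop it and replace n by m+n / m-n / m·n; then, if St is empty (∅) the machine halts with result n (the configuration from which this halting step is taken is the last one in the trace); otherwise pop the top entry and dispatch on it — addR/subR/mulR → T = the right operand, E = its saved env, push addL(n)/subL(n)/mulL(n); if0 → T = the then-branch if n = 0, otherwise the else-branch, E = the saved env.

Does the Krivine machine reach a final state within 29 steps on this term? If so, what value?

t=0: <T=(if0 ((λy. y) (3 + 0)) then ((λz. (2 + z)) (7 + 3)) else (((λq. q) -4) + ((λq. ((λv. 4) q)) 5))), E=∅, St=∅>
t=1: <T=((λy. y) (3 + 0)), E=∅, St=[if0]>
t=2: <T=(λy. y), E=∅, St=[thunk :: if0]>
t=3: <T=y, E={y↦thunk((3 + 0), ∅)}, St=[if0]>
t=4: <T=(3 + 0), E=∅, St=[if0]>
t=5: <T=3, E=∅, St=[addR :: if0]>
t=6: <T=0, E=∅, St=[addL(3) :: if0]>
t=7: <T=(((λq. q) -4) + ((λq. ((λv. 4) q)) 5)), E=∅, St=∅>
t=8: <T=((λq. q) -4), E=∅, St=[addR]>
t=9: <T=(λq. q), E=∅, St=[thunk :: addR]>
t=10: <T=q, E={q↦thunk(-4, ∅)}, St=[addR]>
t=11: <T=-4, E=∅, St=[addR]>
t=12: <T=((λq. ((λv. 4) q)) 5), E=∅, St=[addL(-4)]>
t=13: <T=(λq. ((λv. 4) q)), E=∅, St=[thunk :: addL(-4)]>
t=14: <T=((λv. 4) q), E={q↦thunk(5, ∅)}, St=[addL(-4)]>
t=15: <T=(λv. 4), E={q↦thunk(5, ∅)}, St=[thunk :: addL(-4)]>
t=16: <T=4, E={v↦thunk(q, {q↦thunk(5, ∅)}), q↦thunk(5, ∅)}, St=[addL(-4)]>
→ final value 0

Answer: 0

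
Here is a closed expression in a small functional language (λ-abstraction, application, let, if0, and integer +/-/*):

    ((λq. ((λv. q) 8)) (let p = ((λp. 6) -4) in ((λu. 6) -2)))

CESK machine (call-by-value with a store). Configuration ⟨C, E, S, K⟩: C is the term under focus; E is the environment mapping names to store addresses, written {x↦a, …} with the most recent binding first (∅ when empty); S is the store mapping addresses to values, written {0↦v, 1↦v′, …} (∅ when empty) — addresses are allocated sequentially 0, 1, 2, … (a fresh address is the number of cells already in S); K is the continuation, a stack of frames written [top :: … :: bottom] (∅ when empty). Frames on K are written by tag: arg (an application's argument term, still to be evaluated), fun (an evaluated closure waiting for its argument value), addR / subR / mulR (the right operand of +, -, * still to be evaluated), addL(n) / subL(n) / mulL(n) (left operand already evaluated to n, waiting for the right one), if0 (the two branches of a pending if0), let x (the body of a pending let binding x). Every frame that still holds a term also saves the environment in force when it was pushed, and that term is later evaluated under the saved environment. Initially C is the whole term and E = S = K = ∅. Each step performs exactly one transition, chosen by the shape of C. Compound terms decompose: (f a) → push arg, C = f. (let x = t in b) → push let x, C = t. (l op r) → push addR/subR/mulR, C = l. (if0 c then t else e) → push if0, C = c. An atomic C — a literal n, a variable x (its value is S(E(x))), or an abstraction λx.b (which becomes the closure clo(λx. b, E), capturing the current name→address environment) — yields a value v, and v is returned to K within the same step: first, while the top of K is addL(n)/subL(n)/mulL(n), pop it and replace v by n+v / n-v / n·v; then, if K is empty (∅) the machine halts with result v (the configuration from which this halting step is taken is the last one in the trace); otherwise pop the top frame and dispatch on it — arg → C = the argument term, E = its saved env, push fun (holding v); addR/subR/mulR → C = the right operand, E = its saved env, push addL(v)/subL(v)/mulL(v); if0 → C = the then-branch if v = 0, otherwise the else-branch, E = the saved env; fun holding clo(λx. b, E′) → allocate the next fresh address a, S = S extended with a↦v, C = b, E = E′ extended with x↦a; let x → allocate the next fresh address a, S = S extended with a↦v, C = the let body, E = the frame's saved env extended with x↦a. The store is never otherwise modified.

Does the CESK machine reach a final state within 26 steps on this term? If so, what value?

t=0: [C=((λq. ((λv. q) 8)) (let p = ((λp. 6) -4) in ((λu. 6) -2))) | E=∅ | S=∅ | K=∅]
t=1: [C=(λq. ((λv. q) 8)) | E=∅ | S=∅ | K=[arg]]
t=2: [C=(let p = ((λp. 6) -4) in ((λu. 6) -2)) | E=∅ | S=∅ | K=[fun]]
t=3: [C=((λp. 6) -4) | E=∅ | S=∅ | K=[let p :: fun]]
t=4: [C=(λp. 6) | E=∅ | S=∅ | K=[arg :: let p :: fun]]
t=5: [C=-4 | E=∅ | S=∅ | K=[fun :: let p :: fun]]
t=6: [C=6 | E={p↦0} | S={0↦-4} | K=[let p :: fun]]
t=7: [C=((λu. 6) -2) | E={p↦1} | S={0↦-4, 1↦6} | K=[fun]]
t=8: [C=(λu. 6) | E={p↦1} | S={0↦-4, 1↦6} | K=[arg :: fun]]
t=9: [C=-2 | E={p↦1} | S={0↦-4, 1↦6} | K=[fun :: fun]]
t=10: [C=6 | E={u↦2, p↦1} | S={0↦-4, 1↦6, 2↦-2} | K=[fun]]
t=11: [C=((λv. q) 8) | E={q↦3} | S={0↦-4, 1↦6, 2↦-2, 3↦6} | K=∅]
t=12: [C=(λv. q) | E={q↦3} | S={0↦-4, 1↦6, 2↦-2, 3↦6} | K=[arg]]
t=13: [C=8 | E={q↦3} | S={0↦-4, 1↦6, 2↦-2, 3↦6} | K=[fun]]
t=14: [C=q | E={v↦4, q↦3} | S={0↦-4, 1↦6, 2↦-2, 3↦6, 4↦8} | K=∅]
→ final value 6

Answer: 6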